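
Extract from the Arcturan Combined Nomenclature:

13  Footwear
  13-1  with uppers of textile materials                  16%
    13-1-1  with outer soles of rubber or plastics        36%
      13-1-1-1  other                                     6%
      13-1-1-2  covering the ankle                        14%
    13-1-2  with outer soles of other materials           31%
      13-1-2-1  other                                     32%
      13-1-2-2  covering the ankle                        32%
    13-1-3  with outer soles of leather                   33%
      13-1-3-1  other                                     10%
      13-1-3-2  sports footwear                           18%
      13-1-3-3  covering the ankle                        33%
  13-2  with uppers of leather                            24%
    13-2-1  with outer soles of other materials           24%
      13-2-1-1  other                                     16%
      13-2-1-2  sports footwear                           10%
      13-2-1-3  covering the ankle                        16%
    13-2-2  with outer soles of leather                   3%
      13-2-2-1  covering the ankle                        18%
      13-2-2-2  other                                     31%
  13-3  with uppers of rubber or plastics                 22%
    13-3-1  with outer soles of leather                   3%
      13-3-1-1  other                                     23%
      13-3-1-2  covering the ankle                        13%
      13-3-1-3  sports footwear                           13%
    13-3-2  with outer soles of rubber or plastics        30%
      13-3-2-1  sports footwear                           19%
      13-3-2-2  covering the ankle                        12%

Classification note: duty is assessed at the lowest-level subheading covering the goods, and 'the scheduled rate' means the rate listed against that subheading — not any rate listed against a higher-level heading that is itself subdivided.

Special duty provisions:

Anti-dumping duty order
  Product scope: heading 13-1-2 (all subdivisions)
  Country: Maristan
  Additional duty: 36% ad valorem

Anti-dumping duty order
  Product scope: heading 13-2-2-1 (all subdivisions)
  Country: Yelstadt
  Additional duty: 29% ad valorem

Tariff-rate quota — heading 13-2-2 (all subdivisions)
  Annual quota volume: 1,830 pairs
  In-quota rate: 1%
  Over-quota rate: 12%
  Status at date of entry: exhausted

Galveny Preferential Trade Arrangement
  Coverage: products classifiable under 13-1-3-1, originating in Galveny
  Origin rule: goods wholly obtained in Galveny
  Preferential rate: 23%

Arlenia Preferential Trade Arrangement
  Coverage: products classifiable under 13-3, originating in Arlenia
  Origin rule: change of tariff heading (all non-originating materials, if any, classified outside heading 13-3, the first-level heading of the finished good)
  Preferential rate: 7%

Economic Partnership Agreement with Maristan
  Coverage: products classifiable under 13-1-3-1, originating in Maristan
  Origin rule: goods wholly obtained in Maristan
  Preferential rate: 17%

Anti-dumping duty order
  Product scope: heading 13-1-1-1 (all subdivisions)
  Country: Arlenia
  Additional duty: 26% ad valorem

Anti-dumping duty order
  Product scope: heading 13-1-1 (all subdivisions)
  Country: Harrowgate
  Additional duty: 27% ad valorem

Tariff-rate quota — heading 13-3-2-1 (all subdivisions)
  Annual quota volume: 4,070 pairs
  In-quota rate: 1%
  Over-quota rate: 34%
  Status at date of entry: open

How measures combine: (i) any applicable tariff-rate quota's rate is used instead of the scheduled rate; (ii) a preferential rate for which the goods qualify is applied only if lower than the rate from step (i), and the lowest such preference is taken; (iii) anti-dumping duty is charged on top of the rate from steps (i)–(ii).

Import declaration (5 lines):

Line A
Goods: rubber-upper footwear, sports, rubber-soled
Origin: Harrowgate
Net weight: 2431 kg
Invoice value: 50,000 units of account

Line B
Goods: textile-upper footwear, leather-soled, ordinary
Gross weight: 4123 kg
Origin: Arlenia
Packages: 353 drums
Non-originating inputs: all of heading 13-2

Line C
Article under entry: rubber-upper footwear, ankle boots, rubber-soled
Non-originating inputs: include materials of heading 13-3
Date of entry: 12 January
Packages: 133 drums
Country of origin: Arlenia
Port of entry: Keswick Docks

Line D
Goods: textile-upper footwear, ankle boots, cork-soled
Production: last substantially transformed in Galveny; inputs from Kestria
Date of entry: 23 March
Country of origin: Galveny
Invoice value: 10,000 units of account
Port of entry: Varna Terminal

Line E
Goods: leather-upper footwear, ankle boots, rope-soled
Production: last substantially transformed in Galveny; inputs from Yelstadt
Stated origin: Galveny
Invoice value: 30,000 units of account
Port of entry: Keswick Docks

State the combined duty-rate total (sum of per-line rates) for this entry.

Line A: rubber-upper → 13-3; rubber-soled → 13-3-2; sports → 13-3-2-1. Scheduled 19%. quota on 13-3-2-1 open → in-quota 1%. → 1%.
Line B: textile-upper → 13-1; leather-soled → 13-1-3; ordinary → 13-1-3-1. Scheduled 10%. Arlenia agreement on 13-3: 13-1-3-1 not covered. → 10%.
Line C: rubber-upper → 13-3; rubber-soled → 13-3-2; ankle boots → 13-3-2-2. Scheduled 12%. Arlenia agreement on 13-3: CTH not met. → 12%.
Line D: textile-upper → 13-1; cork-soled → 13-1-2; ankle boots → 13-1-2-2. Scheduled 32%. Galveny agreement on 13-1-3-1: 13-1-2-2 not covered. → 32%.
Line E: leather-upper → 13-2; rope-soled → 13-2-1; ankle boots → 13-2-1-3. Scheduled 16%. Galveny agreement on 13-1-3-1: 13-2-1-3 not covered. → 16%.
Sum: 1% + 10% + 12% + 32% + 16% = 71%.

71%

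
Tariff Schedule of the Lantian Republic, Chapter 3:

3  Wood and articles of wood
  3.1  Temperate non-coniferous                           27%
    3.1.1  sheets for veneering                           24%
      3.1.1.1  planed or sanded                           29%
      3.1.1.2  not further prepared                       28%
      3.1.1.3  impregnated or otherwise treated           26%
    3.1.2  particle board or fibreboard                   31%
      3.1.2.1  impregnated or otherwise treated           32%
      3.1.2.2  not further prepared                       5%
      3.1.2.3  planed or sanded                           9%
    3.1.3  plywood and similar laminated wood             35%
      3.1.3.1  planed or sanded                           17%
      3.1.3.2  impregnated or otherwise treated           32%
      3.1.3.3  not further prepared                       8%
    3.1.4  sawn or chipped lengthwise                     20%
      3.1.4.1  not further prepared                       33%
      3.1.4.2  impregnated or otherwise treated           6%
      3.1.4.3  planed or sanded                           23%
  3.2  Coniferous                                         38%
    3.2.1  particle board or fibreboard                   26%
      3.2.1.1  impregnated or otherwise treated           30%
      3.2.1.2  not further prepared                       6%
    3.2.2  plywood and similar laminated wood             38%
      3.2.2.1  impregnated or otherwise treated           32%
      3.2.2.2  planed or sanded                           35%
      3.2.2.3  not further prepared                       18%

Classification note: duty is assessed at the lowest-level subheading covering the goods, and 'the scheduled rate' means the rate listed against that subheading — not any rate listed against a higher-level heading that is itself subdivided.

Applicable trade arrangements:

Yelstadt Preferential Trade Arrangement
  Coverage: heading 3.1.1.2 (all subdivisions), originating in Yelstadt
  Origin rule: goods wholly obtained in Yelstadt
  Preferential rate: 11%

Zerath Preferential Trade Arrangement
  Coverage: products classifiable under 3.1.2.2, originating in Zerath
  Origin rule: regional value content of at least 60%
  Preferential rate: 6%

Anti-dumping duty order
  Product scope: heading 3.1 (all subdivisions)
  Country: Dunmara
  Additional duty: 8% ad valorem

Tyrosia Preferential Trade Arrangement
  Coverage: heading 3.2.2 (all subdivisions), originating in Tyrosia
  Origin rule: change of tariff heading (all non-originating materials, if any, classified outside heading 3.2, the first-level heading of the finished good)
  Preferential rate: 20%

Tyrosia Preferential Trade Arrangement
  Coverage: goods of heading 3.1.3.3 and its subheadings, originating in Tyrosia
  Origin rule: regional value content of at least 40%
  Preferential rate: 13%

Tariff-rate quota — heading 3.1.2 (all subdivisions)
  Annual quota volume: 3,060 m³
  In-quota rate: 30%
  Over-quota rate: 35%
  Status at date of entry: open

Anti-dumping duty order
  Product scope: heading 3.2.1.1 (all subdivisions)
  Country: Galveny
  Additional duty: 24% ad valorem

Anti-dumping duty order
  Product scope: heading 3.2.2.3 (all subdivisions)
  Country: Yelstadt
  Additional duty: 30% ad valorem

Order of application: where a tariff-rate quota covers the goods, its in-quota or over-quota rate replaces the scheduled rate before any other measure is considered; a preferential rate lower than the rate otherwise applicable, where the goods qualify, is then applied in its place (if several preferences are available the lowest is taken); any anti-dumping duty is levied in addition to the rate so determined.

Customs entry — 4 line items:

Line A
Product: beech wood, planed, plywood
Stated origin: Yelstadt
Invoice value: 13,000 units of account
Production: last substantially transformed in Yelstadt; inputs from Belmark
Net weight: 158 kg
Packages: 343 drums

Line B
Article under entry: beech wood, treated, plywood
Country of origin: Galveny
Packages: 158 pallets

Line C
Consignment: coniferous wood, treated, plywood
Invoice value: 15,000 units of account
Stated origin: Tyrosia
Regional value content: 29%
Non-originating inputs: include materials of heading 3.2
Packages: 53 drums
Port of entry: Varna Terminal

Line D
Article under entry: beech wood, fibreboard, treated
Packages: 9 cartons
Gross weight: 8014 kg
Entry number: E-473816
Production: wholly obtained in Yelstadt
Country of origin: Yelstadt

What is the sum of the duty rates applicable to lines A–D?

111%

Line A: beech → 3.1; plywood → 3.1.3; planed → 3.1.3.1. Scheduled 17%. Yelstadt agreement on 3.1.1.2: 3.1.3.1 not covered. → 17%.
Line B: beech → 3.1; plywood → 3.1.3; treated → 3.1.3.2. Scheduled 32%. No special measure applies. → 32%.
Line C: coniferous → 3.2; plywood → 3.2.2; treated → 3.2.2.1. Scheduled 32%. Tyrosia agreement on 3.2.2: CTH not met; Tyrosia agreement on 3.1.3.3: 3.2.2.1 not covered. → 32%.
Line D: beech → 3.1; fibreboard → 3.1.2; treated → 3.1.2.1. Scheduled 32%. quota on 3.1.2 open → in-quota 30%; Yelstadt agreement on 3.1.1.2: 3.1.2.1 not covered. → 30%.
Sum: 17% + 32% + 32% + 30% = 111%.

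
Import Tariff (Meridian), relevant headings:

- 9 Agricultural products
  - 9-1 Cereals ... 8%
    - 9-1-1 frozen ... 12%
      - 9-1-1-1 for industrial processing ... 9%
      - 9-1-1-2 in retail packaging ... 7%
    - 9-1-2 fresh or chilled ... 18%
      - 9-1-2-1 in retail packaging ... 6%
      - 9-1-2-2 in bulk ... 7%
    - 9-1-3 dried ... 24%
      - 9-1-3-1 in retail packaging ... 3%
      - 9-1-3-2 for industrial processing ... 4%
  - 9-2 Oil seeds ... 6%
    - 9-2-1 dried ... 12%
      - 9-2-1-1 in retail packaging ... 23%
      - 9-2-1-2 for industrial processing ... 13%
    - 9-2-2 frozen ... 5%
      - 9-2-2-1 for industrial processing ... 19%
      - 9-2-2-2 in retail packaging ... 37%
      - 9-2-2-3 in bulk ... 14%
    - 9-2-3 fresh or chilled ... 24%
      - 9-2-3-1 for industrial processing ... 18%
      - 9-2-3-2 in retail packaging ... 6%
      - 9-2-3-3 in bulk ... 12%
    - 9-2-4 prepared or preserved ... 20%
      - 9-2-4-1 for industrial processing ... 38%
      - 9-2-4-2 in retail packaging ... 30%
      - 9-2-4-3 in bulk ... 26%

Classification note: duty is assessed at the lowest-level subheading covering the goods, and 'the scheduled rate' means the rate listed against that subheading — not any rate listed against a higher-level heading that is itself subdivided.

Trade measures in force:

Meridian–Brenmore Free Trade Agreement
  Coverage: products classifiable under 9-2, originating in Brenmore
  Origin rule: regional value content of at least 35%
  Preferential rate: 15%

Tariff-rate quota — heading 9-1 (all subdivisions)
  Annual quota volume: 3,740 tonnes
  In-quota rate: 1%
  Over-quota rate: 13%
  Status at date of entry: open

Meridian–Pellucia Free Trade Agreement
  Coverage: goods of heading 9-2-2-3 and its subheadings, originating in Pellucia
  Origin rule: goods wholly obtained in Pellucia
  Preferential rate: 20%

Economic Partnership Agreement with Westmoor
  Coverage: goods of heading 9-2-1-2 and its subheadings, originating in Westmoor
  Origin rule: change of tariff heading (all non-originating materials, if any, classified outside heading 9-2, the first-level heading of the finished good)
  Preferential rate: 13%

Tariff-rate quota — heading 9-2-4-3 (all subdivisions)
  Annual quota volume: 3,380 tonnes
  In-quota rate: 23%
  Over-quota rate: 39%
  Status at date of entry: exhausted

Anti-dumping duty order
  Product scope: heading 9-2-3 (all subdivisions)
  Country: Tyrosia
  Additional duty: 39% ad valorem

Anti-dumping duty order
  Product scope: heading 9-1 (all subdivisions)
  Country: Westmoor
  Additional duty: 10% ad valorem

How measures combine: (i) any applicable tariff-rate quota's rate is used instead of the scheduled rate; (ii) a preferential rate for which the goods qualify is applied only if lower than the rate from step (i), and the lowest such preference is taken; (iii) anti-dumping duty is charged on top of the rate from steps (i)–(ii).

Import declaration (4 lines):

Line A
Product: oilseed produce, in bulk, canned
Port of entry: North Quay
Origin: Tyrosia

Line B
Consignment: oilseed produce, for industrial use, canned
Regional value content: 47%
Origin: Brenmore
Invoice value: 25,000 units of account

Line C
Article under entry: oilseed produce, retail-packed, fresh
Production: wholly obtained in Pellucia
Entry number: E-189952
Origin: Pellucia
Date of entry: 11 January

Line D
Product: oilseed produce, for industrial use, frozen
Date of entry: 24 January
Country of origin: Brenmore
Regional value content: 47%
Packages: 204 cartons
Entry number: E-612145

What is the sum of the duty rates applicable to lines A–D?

75%

Line A: oilseed → 9-2; canned → 9-2-4; in bulk → 9-2-4-3. Scheduled 26%. quota on 9-2-4-3 exhausted → over-quota 39%. → 39%.
Line B: oilseed → 9-2; canned → 9-2-4; for industrial use → 9-2-4-1. Scheduled 38%. Brenmore agreement on 9-2: RVC ≥ 35% → 15% available; preferential 15%. → 15%.
Line C: oilseed → 9-2; fresh → 9-2-3; retail-packed → 9-2-3-2. Scheduled 6%. Pellucia agreement on 9-2-2-3: 9-2-3-2 not covered. → 6%.
Line D: oilseed → 9-2; frozen → 9-2-2; for industrial use → 9-2-2-1. Scheduled 19%. Brenmore agreement on 9-2: RVC ≥ 35% → 15% available; preferential 15%. → 15%.
Sum: 39% + 15% + 6% + 15% = 75%.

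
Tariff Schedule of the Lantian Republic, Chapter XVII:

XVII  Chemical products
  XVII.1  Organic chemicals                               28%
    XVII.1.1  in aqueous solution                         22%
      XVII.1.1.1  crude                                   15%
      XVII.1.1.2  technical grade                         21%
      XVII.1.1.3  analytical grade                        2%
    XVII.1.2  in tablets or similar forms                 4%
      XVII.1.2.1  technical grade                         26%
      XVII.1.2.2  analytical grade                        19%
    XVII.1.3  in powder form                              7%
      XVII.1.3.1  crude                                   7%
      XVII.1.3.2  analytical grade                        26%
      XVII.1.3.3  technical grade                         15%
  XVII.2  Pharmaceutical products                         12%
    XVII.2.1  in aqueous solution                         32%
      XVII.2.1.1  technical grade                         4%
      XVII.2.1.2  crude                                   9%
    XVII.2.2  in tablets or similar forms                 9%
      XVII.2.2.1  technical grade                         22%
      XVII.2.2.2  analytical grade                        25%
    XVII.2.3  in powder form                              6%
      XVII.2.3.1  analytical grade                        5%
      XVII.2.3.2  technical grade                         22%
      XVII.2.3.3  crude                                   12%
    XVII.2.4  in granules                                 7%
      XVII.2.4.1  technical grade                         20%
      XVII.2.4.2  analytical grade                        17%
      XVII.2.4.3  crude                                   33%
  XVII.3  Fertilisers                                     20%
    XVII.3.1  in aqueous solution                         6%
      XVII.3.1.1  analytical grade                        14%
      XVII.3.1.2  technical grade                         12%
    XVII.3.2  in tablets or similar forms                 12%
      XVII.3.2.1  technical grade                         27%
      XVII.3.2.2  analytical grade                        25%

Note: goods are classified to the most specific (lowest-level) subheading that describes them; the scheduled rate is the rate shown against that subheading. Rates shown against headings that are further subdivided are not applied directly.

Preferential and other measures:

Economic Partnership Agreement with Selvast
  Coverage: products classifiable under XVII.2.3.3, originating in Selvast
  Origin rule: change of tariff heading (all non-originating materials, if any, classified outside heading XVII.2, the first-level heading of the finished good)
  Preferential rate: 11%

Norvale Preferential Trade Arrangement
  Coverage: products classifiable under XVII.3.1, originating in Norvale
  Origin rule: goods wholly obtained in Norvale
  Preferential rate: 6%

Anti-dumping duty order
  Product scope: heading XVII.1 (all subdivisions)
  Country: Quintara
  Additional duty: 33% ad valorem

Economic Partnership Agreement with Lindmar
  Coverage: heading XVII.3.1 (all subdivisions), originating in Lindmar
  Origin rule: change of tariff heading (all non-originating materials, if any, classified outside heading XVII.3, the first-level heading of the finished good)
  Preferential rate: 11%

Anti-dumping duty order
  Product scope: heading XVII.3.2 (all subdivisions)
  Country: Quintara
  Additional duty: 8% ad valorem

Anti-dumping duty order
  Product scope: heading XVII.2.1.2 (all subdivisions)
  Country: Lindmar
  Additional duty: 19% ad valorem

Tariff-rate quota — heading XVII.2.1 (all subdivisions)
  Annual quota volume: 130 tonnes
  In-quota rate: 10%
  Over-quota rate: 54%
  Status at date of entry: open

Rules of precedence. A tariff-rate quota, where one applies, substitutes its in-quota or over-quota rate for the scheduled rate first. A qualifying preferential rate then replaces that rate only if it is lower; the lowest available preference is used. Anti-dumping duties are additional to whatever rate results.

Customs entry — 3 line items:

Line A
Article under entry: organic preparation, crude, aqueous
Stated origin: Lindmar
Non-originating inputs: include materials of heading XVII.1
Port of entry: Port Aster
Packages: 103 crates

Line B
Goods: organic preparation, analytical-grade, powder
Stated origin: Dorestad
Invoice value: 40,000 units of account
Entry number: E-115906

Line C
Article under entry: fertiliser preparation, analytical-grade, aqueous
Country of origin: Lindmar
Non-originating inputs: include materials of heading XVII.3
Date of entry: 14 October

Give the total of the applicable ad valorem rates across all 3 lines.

Line A: organic → XVII.1; aqueous → XVII.1.1; crude → XVII.1.1.1. Scheduled 15%. Lindmar agreement on XVII.3.1: XVII.1.1.1 not covered. → 15%.
Line B: organic → XVII.1; powder → XVII.1.3; analytical-grade → XVII.1.3.2. Scheduled 26%. No special measure applies. → 26%.
Line C: fertiliser → XVII.3; aqueous → XVII.3.1; analytical-grade → XVII.3.1.1. Scheduled 14%. Lindmar agreement on XVII.3.1: CTH not met. → 14%.
Sum: 15% + 26% + 14% = 55%.

55%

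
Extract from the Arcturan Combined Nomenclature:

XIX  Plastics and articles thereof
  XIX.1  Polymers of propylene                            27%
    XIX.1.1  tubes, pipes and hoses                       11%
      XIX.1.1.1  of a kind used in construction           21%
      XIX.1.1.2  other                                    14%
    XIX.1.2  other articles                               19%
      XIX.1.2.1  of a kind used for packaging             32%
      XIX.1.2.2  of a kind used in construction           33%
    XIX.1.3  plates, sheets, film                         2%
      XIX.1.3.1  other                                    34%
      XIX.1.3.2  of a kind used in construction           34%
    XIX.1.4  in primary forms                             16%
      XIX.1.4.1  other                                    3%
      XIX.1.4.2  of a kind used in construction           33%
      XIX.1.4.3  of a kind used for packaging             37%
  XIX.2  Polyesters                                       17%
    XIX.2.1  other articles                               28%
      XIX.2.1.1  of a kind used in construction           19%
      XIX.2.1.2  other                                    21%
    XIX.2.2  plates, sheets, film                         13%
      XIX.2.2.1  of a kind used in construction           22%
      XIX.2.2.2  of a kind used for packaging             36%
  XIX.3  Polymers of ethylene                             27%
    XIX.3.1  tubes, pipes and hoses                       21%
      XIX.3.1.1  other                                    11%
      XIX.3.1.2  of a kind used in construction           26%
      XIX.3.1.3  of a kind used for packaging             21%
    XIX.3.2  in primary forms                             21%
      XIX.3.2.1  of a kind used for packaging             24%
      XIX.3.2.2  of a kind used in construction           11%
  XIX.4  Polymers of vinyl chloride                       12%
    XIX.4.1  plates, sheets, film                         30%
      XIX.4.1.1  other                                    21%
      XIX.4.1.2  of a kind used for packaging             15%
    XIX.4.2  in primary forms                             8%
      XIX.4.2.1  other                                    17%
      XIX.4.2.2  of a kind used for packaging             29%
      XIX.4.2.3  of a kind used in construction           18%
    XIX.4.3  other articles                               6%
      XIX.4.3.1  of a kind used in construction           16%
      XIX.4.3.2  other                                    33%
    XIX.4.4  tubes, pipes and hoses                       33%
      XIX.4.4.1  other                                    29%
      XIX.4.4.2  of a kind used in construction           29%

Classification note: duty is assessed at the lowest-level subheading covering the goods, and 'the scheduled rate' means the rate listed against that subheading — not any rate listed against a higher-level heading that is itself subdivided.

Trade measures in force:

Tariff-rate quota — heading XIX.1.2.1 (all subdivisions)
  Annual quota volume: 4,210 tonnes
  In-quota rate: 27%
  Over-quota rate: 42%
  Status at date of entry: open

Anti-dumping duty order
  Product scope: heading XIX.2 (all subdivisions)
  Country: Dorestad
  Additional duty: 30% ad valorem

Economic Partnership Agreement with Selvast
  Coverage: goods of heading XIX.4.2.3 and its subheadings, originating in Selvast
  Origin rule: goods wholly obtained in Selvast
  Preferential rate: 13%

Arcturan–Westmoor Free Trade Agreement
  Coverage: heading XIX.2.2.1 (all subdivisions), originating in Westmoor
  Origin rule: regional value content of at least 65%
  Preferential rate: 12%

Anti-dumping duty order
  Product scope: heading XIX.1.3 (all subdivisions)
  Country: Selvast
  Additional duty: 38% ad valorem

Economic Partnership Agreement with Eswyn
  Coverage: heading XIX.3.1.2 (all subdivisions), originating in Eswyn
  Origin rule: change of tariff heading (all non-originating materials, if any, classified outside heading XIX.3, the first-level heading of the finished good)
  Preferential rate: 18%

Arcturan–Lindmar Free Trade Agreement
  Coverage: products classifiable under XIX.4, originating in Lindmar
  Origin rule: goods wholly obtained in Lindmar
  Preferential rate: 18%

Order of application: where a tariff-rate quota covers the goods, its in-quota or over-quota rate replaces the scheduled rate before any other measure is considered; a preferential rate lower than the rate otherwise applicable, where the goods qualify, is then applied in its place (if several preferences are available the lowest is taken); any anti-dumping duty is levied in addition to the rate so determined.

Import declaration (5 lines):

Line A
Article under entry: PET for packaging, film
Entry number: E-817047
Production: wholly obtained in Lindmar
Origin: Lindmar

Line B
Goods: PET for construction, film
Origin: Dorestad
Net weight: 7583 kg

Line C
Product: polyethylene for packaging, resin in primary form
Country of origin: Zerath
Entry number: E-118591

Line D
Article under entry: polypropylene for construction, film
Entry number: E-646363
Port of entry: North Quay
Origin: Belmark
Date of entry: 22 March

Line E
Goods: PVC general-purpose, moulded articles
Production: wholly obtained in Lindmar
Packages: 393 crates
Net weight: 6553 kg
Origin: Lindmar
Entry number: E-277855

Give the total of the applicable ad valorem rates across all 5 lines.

164%

Line A: PET → XIX.2; film → XIX.2.2; for packaging → XIX.2.2.2. Scheduled 36%. Lindmar agreement on XIX.4: XIX.2.2.2 not covered. → 36%.
Line B: PET → XIX.2; film → XIX.2.2; for construction → XIX.2.2.1. Scheduled 22%. anti-dumping (Dorestad, XIX.2): +30%; total 22% + 30% = 52%. → 52%.
Line C: polyethylene → XIX.3; resin in primary form → XIX.3.2; for packaging → XIX.3.2.1. Scheduled 24%. No special measure applies. → 24%.
Line D: polypropylene → XIX.1; film → XIX.1.3; for construction → XIX.1.3.2. Scheduled 34%. No special measure applies. → 34%.
Line E: PVC → XIX.4; moulded articles → XIX.4.3; general-purpose → XIX.4.3.2. Scheduled 33%. Lindmar agreement on XIX.4: wholly obtained → 18% available; preferential 18%. → 18%.
Sum: 36% + 52% + 24% + 34% + 18% = 164%.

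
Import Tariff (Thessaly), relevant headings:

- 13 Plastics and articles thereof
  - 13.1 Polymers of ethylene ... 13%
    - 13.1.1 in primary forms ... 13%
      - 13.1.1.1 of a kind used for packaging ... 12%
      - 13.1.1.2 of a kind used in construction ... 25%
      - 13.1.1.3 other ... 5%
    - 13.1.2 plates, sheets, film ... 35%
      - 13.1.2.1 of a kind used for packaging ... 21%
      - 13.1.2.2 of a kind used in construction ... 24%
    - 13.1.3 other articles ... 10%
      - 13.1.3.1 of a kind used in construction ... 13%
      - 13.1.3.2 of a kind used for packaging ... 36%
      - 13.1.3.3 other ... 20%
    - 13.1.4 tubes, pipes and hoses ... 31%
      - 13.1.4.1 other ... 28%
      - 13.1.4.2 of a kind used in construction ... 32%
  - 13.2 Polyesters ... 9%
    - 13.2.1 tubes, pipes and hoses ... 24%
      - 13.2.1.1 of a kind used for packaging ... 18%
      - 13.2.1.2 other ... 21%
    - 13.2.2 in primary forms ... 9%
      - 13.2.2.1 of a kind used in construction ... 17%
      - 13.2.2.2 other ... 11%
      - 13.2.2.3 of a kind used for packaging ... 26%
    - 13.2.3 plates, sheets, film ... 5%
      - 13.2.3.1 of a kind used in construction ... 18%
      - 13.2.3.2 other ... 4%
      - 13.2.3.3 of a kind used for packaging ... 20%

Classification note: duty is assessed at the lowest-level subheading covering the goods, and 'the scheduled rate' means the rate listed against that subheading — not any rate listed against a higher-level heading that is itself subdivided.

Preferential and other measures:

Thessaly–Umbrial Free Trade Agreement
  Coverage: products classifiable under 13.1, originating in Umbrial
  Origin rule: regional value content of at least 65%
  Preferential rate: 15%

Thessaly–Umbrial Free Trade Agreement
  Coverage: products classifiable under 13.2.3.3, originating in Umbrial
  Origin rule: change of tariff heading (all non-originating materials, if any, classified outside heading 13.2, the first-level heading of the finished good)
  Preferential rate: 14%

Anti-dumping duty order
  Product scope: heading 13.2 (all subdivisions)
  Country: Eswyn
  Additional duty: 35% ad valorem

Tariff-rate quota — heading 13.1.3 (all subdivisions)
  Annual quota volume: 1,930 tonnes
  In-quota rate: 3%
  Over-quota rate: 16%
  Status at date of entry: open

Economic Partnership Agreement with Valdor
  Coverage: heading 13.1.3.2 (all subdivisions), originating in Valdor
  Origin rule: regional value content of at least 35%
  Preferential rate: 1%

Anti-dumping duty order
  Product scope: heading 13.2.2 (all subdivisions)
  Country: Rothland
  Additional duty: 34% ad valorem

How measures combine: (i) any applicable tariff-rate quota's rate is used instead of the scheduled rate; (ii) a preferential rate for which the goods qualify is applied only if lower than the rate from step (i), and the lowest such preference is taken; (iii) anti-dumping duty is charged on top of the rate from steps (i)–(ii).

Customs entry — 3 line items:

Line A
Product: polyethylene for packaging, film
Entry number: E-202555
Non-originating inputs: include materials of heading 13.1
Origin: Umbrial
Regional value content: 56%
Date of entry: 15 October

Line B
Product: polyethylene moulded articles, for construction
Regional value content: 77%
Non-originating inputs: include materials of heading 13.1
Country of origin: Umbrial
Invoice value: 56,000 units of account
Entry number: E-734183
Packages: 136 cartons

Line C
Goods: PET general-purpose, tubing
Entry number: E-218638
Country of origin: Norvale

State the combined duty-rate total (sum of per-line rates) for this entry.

45%

Line A: polyethylene → 13.1; film → 13.1.2; for packaging → 13.1.2.1. Scheduled 21%. Umbrial agreement on 13.1: RVC < 65%; Umbrial agreement on 13.2.3.3: 13.1.2.1 not covered. → 21%.
Line B: polyethylene → 13.1; moulded articles → 13.1.3; for construction → 13.1.3.1. Scheduled 13%. quota on 13.1.3 open → in-quota 3%; Umbrial agreement on 13.1: RVC ≥ 65% → 15% available; Umbrial agreement on 13.2.3.3: 13.1.3.1 not covered; preference 15% not lower than 3% → no reduction. → 3%.
Line C: PET → 13.2; tubing → 13.2.1; general-purpose → 13.2.1.2. Scheduled 21%. No special measure applies. → 21%.
Sum: 21% + 3% + 21% = 45%.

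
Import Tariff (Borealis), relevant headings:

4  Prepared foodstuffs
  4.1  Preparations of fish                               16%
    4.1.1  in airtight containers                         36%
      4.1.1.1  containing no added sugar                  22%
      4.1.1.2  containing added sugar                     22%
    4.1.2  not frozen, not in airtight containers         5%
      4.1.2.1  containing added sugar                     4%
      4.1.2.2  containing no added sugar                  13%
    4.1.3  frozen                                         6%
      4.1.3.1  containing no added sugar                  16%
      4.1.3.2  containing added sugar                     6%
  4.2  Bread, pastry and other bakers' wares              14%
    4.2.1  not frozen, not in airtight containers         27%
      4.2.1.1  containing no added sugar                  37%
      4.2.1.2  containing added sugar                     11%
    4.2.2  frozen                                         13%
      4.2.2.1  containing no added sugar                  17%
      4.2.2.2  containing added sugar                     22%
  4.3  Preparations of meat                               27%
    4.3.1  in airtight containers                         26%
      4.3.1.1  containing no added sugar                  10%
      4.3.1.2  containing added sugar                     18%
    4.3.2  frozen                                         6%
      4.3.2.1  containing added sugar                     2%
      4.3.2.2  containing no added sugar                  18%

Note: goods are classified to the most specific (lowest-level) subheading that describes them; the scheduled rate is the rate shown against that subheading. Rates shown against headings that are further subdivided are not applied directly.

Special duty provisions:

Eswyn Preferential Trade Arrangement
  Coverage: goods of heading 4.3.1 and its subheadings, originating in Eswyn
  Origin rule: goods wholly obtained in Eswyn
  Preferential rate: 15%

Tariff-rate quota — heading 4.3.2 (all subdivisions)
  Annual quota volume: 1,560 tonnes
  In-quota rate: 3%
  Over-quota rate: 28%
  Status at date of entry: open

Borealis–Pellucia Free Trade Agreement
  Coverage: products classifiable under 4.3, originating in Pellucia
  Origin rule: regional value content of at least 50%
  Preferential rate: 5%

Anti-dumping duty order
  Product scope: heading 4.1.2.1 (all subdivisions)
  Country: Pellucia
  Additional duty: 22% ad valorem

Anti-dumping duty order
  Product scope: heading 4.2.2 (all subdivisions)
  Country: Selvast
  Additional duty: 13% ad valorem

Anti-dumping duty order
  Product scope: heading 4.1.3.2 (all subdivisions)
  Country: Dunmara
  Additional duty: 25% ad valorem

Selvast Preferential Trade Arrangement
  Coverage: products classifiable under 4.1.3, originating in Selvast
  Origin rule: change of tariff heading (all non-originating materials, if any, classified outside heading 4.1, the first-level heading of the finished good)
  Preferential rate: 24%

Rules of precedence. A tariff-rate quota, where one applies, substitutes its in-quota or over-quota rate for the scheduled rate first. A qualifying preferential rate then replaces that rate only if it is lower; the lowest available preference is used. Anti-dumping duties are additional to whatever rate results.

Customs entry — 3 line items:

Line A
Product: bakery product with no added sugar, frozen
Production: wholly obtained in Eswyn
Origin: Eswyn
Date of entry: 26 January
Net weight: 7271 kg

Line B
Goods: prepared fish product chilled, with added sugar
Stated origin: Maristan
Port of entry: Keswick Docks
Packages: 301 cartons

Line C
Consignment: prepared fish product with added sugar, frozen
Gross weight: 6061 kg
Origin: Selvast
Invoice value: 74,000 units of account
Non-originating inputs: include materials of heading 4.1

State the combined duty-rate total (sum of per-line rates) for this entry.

Line A: bakery product → 4.2; frozen → 4.2.2; with no added sugar → 4.2.2.1. Scheduled 17%. Eswyn agreement on 4.3.1: 4.2.2.1 not covered. → 17%.
Line B: prepared fish product → 4.1; chilled → 4.1.2; with added sugar → 4.1.2.1. Scheduled 4%. No special measure applies. → 4%.
Line C: prepared fish product → 4.1; frozen → 4.1.3; with added sugar → 4.1.3.2. Scheduled 6%. Selvast agreement on 4.1.3: CTH not met. → 6%.
Sum: 17% + 4% + 6% = 27%.

27%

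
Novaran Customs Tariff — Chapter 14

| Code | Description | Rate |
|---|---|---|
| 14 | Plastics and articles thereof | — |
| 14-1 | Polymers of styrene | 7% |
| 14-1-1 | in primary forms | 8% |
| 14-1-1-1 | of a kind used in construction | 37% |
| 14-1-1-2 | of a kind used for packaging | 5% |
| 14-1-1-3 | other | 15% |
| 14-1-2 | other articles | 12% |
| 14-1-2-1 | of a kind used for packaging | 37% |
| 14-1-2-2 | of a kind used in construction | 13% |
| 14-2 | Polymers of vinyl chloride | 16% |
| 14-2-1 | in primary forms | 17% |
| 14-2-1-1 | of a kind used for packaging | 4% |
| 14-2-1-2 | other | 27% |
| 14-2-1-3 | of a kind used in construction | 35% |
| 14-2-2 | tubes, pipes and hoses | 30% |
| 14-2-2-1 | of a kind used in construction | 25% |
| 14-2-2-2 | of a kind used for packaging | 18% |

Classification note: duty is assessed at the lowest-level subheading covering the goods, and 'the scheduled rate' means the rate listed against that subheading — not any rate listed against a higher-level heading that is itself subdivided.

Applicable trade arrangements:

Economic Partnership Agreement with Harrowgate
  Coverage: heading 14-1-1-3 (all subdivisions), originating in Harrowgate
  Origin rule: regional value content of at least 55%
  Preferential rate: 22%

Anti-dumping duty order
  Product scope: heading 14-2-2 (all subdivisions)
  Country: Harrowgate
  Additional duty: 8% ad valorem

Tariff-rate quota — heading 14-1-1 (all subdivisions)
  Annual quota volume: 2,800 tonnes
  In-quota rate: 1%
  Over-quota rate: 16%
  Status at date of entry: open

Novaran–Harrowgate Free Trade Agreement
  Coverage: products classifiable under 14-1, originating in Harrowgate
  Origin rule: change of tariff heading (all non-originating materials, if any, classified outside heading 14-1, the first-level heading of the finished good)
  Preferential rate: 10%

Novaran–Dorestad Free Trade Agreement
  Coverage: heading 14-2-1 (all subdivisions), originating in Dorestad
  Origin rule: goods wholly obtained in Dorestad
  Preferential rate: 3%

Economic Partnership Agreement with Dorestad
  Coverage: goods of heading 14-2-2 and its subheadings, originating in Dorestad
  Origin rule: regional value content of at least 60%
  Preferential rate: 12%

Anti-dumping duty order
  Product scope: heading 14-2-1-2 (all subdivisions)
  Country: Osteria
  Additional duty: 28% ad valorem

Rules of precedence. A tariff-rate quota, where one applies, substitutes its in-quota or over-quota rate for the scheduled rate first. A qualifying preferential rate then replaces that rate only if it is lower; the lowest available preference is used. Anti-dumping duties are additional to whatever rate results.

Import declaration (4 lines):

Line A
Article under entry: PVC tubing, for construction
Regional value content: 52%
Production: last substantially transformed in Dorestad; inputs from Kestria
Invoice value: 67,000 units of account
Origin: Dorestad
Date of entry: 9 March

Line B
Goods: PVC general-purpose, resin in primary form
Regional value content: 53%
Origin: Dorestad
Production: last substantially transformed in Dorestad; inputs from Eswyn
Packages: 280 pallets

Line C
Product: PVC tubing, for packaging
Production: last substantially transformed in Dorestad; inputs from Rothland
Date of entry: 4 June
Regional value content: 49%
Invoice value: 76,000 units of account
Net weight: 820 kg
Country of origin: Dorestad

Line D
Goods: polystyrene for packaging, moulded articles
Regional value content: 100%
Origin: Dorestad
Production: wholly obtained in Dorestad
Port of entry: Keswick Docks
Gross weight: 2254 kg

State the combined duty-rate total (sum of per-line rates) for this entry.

Line A: PVC → 14-2; tubing → 14-2-2; for construction → 14-2-2-1. Scheduled 25%. Dorestad agreement on 14-2-1: 14-2-2-1 not covered; Dorestad agreement on 14-2-2: RVC < 60%. → 25%.
Line B: PVC → 14-2; resin in primary form → 14-2-1; general-purpose → 14-2-1-2. Scheduled 27%. Dorestad agreement on 14-2-1: not wholly obtained; Dorestad agreement on 14-2-2: 14-2-1-2 not covered. → 27%.
Line C: PVC → 14-2; tubing → 14-2-2; for packaging → 14-2-2-2. Scheduled 18%. Dorestad agreement on 14-2-1: 14-2-2-2 not covered; Dorestad agreement on 14-2-2: RVC < 60%. → 18%.
Line D: polystyrene → 14-1; moulded articles → 14-1-2; for packaging → 14-1-2-1. Scheduled 37%. Dorestad agreement on 14-2-1: 14-1-2-1 not covered; Dorestad agreement on 14-2-2: 14-1-2-1 not covered. → 37%.
Sum: 25% + 27% + 18% + 37% = 107%.

107%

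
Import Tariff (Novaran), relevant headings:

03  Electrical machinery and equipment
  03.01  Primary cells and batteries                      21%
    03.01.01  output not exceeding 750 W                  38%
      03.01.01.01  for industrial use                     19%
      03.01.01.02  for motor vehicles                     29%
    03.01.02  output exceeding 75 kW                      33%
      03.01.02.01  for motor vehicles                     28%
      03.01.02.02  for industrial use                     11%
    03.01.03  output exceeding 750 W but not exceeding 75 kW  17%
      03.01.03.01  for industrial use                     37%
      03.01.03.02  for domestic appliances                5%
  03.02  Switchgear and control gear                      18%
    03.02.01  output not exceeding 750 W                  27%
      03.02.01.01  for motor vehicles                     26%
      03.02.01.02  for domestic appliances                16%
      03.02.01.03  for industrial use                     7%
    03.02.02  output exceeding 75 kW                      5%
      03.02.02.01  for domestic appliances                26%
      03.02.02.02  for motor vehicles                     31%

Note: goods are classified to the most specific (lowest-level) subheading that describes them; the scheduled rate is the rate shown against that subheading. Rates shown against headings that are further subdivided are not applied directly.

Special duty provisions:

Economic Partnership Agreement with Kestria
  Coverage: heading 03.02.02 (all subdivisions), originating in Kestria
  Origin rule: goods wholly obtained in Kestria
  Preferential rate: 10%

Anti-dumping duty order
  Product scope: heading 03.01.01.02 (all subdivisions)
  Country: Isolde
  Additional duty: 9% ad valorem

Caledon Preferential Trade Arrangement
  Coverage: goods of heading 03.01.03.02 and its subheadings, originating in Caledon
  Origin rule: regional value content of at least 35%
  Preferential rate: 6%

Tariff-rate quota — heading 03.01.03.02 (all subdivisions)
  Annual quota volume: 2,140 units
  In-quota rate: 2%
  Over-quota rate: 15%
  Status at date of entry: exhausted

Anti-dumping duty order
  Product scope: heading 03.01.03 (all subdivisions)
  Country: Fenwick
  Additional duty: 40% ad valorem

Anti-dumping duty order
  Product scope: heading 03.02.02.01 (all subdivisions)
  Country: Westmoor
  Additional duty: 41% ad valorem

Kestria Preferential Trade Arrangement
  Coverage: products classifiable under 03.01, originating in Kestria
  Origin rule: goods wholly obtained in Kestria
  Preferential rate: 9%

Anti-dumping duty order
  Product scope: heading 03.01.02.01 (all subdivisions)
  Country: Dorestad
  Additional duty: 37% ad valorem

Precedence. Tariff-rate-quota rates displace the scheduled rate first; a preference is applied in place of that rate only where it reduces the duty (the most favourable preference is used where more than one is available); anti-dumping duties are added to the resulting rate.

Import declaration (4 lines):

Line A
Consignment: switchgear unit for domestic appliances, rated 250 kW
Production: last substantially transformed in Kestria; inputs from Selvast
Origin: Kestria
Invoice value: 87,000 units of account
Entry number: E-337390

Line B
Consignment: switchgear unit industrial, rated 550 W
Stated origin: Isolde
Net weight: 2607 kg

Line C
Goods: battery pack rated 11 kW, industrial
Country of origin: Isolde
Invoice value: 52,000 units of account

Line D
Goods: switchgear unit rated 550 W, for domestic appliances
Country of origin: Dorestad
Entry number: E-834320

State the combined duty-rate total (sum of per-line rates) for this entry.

86%

Line A: switchgear unit → 03.02; rated 250 kW → 03.02.02; for domestic appliances → 03.02.02.01. Scheduled 26%. Kestria agreement on 03.02.02: not wholly obtained; Kestria agreement on 03.01: 03.02.02.01 not covered. → 26%.
Line B: switchgear unit → 03.02; rated 550 W → 03.02.01; industrial → 03.02.01.03. Scheduled 7%. No special measure applies. → 7%.
Line C: battery pack → 03.01; rated 11 kW → 03.01.03; industrial → 03.01.03.01. Scheduled 37%. No special measure applies. → 37%.
Line D: switchgear unit → 03.02; rated 550 W → 03.02.01; for domestic appliances → 03.02.01.02. Scheduled 16%. No special measure applies. → 16%.
Sum: 26% + 7% + 37% + 16% = 86%.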